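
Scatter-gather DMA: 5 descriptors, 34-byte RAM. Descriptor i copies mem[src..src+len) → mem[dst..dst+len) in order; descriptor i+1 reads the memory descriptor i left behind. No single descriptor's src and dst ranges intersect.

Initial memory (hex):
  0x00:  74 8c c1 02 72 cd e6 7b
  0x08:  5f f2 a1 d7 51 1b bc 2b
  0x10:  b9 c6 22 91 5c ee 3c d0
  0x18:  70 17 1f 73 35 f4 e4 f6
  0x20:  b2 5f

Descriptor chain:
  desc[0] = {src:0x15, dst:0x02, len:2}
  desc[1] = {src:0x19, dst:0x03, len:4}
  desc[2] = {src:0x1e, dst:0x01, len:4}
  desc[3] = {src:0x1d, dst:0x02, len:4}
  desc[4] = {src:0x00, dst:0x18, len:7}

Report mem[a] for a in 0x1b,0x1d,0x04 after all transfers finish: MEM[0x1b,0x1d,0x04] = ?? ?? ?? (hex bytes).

  after D0: wrote 2B at 0x02 = ee3c
  after D1: wrote 4B at 0x03 = 171f7335
  after D2: wrote 4B at 0x01 = e4f6b25f
  after D3: wrote 4B at 0x02 = f4e4f6b2
  after D4: wrote 7B at 0x18 = 74e4f4e4f6b235
query mem[0x1b]=0xe4, mem[0x1d]=0xb2, mem[0x04]=0xf6

MEM[0x1b,0x1d,0x04] = e4 b2 f6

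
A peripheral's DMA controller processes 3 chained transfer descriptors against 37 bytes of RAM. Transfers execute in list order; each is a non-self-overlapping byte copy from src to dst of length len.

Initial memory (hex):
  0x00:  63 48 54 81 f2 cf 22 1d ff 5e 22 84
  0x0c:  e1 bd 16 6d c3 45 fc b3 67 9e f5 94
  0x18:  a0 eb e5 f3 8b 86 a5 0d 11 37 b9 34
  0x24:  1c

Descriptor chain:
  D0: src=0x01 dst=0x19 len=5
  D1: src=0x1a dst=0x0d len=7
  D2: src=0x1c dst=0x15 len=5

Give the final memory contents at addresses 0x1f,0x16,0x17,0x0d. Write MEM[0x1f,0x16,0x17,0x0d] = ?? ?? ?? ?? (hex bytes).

[0] 0x01->0x19 len=5 : 48 54 81 f2 cf
[1] 0x1a->0x0d len=7 : 54 81 f2 cf a5 0d 11
[2] 0x1c->0x15 len=5 : f2 cf a5 0d 11
query mem[0x1f]=0x0d, mem[0x16]=0xcf, mem[0x17]=0xa5, mem[0x0d]=0x54

MEM[0x1f,0x16,0x17,0x0d] = 0d cf a5 54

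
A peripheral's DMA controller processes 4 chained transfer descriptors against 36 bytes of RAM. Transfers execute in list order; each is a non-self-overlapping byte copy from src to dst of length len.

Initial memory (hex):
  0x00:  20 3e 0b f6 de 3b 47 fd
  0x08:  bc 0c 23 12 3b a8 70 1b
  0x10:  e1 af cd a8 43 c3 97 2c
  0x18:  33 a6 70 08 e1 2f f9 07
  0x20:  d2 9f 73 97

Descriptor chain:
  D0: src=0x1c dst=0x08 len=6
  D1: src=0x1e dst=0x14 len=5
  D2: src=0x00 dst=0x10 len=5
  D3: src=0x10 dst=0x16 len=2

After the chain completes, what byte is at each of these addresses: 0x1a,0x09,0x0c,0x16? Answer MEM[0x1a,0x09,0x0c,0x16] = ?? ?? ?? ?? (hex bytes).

[0] 0x1c->0x08 len=6 : e1 2f f9 07 d2 9f
[1] 0x1e->0x14 len=5 : f9 07 d2 9f 73
[2] 0x00->0x10 len=5 : 20 3e 0b f6 de
[3] 0x10->0x16 len=2 : 20 3e
query mem[0x1a]=0x70, mem[0x09]=0x2f, mem[0x0c]=0xd2, mem[0x16]=0x20

MEM[0x1a,0x09,0x0c,0x16] = 70 2f d2 20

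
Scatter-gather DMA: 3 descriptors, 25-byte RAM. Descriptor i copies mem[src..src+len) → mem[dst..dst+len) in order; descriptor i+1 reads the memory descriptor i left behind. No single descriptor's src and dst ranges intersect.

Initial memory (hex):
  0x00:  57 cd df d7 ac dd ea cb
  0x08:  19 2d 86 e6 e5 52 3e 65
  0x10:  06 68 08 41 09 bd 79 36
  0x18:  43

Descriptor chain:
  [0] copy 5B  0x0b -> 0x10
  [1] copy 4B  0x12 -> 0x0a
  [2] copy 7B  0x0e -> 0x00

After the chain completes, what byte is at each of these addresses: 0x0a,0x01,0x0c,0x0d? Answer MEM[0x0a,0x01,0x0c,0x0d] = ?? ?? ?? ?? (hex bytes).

#0 dst[0x10+5] := {0xe6,0xe5,0x52,0x3e,0x65}
#1 dst[0x0a+4] := {0x52,0x3e,0x65,0xbd}
#2 dst[0x00+7] := {0x3e,0x65,0xe6,0xe5,0x52,0x3e,0x65}
query mem[0x0a]=0x52, mem[0x01]=0x65, mem[0x0c]=0x65, mem[0x0d]=0xbd

MEM[0x0a,0x01,0x0c,0x0d] = 52 65 65 bd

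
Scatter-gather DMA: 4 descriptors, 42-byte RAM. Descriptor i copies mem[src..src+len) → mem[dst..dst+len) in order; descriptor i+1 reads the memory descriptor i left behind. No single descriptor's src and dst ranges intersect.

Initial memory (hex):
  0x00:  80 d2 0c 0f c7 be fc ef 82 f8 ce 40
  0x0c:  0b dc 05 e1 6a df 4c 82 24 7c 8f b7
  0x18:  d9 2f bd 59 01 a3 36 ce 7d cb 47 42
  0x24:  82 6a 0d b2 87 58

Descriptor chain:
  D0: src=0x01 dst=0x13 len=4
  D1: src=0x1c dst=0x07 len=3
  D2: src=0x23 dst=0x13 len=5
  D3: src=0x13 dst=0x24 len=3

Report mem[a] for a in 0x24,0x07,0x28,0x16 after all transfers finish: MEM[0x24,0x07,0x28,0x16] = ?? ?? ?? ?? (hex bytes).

MEM[0x24,0x07,0x28,0x16] = 42 01 87 0d

#0 dst[0x13+4] := {0xd2,0x0c,0x0f,0xc7}
#1 dst[0x07+3] := {0x01,0xa3,0x36}
#2 dst[0x13+5] := {0x42,0x82,0x6a,0x0d,0xb2}
#3 dst[0x24+3] := {0x42,0x82,0x6a}
query mem[0x24]=0x42, mem[0x07]=0x01, mem[0x28]=0x87, mem[0x16]=0x0d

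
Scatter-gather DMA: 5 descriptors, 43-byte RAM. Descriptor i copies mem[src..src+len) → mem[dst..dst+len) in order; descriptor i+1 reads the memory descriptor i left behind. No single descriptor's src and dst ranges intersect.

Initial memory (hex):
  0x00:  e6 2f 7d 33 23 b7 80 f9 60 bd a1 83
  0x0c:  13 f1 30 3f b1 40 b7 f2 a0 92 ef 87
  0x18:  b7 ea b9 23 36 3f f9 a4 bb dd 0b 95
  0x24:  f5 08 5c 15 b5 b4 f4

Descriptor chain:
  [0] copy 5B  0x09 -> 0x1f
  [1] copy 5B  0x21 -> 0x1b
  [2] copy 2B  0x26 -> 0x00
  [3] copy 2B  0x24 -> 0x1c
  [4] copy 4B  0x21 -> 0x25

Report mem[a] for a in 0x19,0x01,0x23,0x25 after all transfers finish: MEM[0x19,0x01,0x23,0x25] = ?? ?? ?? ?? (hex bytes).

MEM[0x19,0x01,0x23,0x25] = ea 15 f1 83

#0 dst[0x1f+5] := {0xbd,0xa1,0x83,0x13,0xf1}
#1 dst[0x1b+5] := {0x83,0x13,0xf1,0xf5,0x08}
#2 dst[0x00+2] := {0x5c,0x15}
#3 dst[0x1c+2] := {0xf5,0x08}
#4 dst[0x25+4] := {0x83,0x13,0xf1,0xf5}
query mem[0x19]=0xea, mem[0x01]=0x15, mem[0x23]=0xf1, mem[0x25]=0x83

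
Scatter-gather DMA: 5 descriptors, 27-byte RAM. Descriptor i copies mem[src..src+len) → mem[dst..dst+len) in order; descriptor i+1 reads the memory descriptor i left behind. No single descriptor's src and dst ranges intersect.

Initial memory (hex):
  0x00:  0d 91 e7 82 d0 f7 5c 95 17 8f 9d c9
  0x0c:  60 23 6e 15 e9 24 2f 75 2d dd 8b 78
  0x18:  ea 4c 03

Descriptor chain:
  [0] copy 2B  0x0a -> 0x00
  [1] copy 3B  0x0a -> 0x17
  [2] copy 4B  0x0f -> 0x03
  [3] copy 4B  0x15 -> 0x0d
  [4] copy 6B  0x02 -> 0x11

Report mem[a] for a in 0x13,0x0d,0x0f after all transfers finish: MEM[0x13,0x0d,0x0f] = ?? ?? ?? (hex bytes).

MEM[0x13,0x0d,0x0f] = e9 dd 9d

[0] 0x0a->0x00 len=2 : 9d c9
[1] 0x0a->0x17 len=3 : 9d c9 60
[2] 0x0f->0x03 len=4 : 15 e9 24 2f
[3] 0x15->0x0d len=4 : dd 8b 9d c9
[4] 0x02->0x11 len=6 : e7 15 e9 24 2f 95
query mem[0x13]=0xe9, mem[0x0d]=0xdd, mem[0x0f]=0x9d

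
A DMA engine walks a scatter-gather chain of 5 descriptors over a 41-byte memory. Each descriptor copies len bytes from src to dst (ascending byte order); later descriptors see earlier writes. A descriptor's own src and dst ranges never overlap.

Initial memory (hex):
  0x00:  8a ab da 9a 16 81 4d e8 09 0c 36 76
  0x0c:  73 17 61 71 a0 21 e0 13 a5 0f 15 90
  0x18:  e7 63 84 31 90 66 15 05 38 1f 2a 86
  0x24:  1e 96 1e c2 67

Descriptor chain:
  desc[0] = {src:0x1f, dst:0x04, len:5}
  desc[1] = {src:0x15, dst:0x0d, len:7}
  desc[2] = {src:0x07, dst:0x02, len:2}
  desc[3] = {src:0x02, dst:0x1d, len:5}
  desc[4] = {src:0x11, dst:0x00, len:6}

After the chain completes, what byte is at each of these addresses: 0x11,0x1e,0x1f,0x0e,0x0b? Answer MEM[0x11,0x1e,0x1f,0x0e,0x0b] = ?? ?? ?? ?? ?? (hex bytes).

  after D0: wrote 5B at 0x04 = 05381f2a86
  after D1: wrote 7B at 0x0d = 0f1590e7638431
  after D2: wrote 2B at 0x02 = 2a86
  after D3: wrote 5B at 0x1d = 2a8605381f
  after D4: wrote 6B at 0x00 = 638431a50f15
query mem[0x11]=0x63, mem[0x1e]=0x86, mem[0x1f]=0x05, mem[0x0e]=0x15, mem[0x0b]=0x76

MEM[0x11,0x1e,0x1f,0x0e,0x0b] = 63 86 05 15 76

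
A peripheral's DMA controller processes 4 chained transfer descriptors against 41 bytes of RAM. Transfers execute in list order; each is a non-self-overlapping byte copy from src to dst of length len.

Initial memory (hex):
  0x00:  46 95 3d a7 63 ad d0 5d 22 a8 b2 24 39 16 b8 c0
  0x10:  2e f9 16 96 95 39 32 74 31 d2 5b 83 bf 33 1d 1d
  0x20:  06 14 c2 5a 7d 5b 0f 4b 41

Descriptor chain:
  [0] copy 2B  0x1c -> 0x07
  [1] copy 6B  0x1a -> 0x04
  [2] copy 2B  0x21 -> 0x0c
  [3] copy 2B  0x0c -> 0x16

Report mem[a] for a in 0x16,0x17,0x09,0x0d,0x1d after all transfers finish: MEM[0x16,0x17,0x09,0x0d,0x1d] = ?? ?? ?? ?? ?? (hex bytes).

MEM[0x16,0x17,0x09,0x0d,0x1d] = 14 c2 1d c2 33

D0: mem[0x07..0x08] <- [bf 33]
D1: mem[0x04..0x09] <- [5b 83 bf 33 1d 1d]
D2: mem[0x0c..0x0d] <- [14 c2]
D3: mem[0x16..0x17] <- [14 c2]
query mem[0x16]=0x14, mem[0x17]=0xc2, mem[0x09]=0x1d, mem[0x0d]=0xc2, mem[0x1d]=0x33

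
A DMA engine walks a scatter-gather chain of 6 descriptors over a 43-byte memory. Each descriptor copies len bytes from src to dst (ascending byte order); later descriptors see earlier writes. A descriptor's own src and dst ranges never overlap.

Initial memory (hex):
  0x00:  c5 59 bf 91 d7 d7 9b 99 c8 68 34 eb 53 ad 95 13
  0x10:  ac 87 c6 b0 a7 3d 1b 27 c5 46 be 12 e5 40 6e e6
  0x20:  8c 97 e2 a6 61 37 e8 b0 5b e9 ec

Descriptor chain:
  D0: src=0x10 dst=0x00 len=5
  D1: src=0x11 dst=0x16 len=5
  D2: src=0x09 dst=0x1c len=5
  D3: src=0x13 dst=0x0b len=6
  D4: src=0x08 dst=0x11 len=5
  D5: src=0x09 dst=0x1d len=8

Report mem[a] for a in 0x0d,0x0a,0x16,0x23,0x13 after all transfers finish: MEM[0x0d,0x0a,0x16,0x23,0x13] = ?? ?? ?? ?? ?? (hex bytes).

MEM[0x0d,0x0a,0x16,0x23,0x13] = 3d 34 87 c6 34

  after D0: wrote 5B at 0x00 = ac87c6b0a7
  after D1: wrote 5B at 0x16 = 87c6b0a73d
  after D2: wrote 5B at 0x1c = 6834eb53ad
  after D3: wrote 6B at 0x0b = b0a73d87c6b0
  after D4: wrote 5B at 0x11 = c86834b0a7
  after D5: wrote 8B at 0x1d = 6834b0a73d87c6b0
query mem[0x0d]=0x3d, mem[0x0a]=0x34, mem[0x16]=0x87, mem[0x23]=0xc6, mem[0x13]=0x34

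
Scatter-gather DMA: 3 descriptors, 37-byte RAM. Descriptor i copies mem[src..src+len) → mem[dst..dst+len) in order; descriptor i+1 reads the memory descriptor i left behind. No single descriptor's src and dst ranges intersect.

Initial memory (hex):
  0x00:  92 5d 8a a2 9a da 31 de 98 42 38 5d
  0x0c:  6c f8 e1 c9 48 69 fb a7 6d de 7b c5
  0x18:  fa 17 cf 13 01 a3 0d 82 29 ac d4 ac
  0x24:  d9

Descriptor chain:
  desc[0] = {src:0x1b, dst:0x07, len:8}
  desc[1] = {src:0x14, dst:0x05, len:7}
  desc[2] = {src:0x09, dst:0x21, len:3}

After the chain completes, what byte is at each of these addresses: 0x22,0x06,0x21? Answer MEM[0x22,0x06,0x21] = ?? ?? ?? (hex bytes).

  after D0: wrote 8B at 0x07 = 1301a30d8229acd4
  after D1: wrote 7B at 0x05 = 6dde7bc5fa17cf
  after D2: wrote 3B at 0x21 = fa17cf
query mem[0x22]=0x17, mem[0x06]=0xde, mem[0x21]=0xfa

MEM[0x22,0x06,0x21] = 17 de fa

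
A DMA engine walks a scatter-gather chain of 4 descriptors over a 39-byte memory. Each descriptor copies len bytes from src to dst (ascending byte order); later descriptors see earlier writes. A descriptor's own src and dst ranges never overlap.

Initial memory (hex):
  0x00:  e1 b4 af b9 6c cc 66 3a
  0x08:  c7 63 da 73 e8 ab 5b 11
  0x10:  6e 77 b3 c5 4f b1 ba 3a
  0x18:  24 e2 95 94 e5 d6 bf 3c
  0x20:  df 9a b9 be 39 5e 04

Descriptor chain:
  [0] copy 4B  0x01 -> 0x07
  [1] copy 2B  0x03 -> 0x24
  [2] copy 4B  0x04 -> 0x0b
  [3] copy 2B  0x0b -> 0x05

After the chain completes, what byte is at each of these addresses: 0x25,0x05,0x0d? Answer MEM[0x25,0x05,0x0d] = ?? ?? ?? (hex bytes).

MEM[0x25,0x05,0x0d] = 6c 6c 66

[0] 0x01->0x07 len=4 : b4 af b9 6c
[1] 0x03->0x24 len=2 : b9 6c
[2] 0x04->0x0b len=4 : 6c cc 66 b4
[3] 0x0b->0x05 len=2 : 6c cc
query mem[0x25]=0x6c, mem[0x05]=0x6c, mem[0x0d]=0x66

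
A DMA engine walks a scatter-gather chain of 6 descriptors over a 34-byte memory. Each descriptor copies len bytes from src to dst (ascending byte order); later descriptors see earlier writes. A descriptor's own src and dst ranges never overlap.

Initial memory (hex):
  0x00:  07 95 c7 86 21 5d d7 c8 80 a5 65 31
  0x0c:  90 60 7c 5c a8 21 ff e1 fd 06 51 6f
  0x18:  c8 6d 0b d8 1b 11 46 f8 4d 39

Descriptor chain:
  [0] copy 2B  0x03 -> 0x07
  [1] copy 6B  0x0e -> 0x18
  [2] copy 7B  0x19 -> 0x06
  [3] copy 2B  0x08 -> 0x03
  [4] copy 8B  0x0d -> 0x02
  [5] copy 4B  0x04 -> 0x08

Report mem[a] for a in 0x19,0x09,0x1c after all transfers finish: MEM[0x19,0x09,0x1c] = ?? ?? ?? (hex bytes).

MEM[0x19,0x09,0x1c] = 5c a8 ff

[0] 0x03->0x07 len=2 : 86 21
[1] 0x0e->0x18 len=6 : 7c 5c a8 21 ff e1
[2] 0x19->0x06 len=7 : 5c a8 21 ff e1 46 f8
[3] 0x08->0x03 len=2 : 21 ff
[4] 0x0d->0x02 len=8 : 60 7c 5c a8 21 ff e1 fd
[5] 0x04->0x08 len=4 : 5c a8 21 ff
query mem[0x19]=0x5c, mem[0x09]=0xa8, mem[0x1c]=0xff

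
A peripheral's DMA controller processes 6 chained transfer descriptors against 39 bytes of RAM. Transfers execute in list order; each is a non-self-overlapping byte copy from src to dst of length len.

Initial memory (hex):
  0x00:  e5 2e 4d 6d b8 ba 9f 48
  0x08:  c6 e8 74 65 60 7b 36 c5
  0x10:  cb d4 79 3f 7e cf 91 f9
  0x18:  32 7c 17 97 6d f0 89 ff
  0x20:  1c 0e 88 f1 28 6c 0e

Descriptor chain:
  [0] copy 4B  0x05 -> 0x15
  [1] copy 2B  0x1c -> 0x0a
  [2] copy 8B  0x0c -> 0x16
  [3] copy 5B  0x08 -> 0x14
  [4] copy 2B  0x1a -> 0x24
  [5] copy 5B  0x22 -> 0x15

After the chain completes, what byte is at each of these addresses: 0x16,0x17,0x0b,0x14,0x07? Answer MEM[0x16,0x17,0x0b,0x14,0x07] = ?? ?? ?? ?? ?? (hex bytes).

[0] 0x05->0x15 len=4 : ba 9f 48 c6
[1] 0x1c->0x0a len=2 : 6d f0
[2] 0x0c->0x16 len=8 : 60 7b 36 c5 cb d4 79 3f
[3] 0x08->0x14 len=5 : c6 e8 6d f0 60
[4] 0x1a->0x24 len=2 : cb d4
[5] 0x22->0x15 len=5 : 88 f1 cb d4 0e
query mem[0x16]=0xf1, mem[0x17]=0xcb, mem[0x0b]=0xf0, mem[0x14]=0xc6, mem[0x07]=0x48

MEM[0x16,0x17,0x0b,0x14,0x07] = f1 cb f0 c6 48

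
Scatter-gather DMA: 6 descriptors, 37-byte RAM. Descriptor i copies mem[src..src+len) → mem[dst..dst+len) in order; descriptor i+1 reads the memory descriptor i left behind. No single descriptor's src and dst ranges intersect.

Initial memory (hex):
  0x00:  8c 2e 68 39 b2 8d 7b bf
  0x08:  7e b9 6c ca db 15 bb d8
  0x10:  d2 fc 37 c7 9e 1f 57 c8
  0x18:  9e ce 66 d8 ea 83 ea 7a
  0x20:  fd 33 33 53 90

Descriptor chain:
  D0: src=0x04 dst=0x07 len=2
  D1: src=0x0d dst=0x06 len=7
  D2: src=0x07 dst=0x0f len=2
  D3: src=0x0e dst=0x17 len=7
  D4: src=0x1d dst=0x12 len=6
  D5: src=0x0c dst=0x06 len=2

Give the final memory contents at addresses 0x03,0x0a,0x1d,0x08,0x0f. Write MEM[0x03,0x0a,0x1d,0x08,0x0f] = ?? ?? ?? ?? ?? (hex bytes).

MEM[0x03,0x0a,0x1d,0x08,0x0f] = 39 fc 9e d8 bb

  after D0: wrote 2B at 0x07 = b28d
  after D1: wrote 7B at 0x06 = 15bbd8d2fc37c7
  after D2: wrote 2B at 0x0f = bbd8
  after D3: wrote 7B at 0x17 = bbbbd8fc37c79e
  after D4: wrote 6B at 0x12 = 9eea7afd3333
  after D5: wrote 2B at 0x06 = c715
query mem[0x03]=0x39, mem[0x0a]=0xfc, mem[0x1d]=0x9e, mem[0x08]=0xd8, mem[0x0f]=0xbb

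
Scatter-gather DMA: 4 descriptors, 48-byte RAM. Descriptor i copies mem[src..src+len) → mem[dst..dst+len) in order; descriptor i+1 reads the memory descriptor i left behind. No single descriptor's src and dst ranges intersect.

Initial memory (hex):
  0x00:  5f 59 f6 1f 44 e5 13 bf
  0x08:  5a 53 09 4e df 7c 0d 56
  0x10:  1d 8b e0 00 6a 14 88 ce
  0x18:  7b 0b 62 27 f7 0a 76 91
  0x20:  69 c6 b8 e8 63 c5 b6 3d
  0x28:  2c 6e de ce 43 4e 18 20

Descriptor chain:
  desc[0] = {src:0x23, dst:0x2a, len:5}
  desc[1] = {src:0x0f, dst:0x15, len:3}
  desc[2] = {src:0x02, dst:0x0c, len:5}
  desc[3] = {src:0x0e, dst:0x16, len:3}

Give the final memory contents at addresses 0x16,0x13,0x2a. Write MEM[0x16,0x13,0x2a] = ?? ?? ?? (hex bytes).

MEM[0x16,0x13,0x2a] = 44 00 e8

#0 dst[0x2a+5] := {0xe8,0x63,0xc5,0xb6,0x3d}
#1 dst[0x15+3] := {0x56,0x1d,0x8b}
#2 dst[0x0c+5] := {0xf6,0x1f,0x44,0xe5,0x13}
#3 dst[0x16+3] := {0x44,0xe5,0x13}
query mem[0x16]=0x44, mem[0x13]=0x00, mem[0x2a]=0xe8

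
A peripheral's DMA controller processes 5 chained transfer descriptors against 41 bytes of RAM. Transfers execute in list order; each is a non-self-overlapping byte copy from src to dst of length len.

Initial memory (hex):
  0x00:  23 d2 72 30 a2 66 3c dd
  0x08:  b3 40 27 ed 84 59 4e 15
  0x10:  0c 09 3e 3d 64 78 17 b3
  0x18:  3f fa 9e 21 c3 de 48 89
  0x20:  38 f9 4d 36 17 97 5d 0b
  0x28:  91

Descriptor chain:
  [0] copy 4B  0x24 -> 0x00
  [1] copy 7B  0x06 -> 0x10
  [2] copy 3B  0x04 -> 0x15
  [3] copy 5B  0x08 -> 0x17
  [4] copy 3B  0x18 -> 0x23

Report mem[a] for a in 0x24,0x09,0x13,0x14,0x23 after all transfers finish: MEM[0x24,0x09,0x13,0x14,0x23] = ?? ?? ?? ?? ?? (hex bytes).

MEM[0x24,0x09,0x13,0x14,0x23] = 27 40 40 27 40

[0] 0x24->0x00 len=4 : 17 97 5d 0b
[1] 0x06->0x10 len=7 : 3c dd b3 40 27 ed 84
[2] 0x04->0x15 len=3 : a2 66 3c
[3] 0x08->0x17 len=5 : b3 40 27 ed 84
[4] 0x18->0x23 len=3 : 40 27 ed
query mem[0x24]=0x27, mem[0x09]=0x40, mem[0x13]=0x40, mem[0x14]=0x27, mem[0x23]=0x40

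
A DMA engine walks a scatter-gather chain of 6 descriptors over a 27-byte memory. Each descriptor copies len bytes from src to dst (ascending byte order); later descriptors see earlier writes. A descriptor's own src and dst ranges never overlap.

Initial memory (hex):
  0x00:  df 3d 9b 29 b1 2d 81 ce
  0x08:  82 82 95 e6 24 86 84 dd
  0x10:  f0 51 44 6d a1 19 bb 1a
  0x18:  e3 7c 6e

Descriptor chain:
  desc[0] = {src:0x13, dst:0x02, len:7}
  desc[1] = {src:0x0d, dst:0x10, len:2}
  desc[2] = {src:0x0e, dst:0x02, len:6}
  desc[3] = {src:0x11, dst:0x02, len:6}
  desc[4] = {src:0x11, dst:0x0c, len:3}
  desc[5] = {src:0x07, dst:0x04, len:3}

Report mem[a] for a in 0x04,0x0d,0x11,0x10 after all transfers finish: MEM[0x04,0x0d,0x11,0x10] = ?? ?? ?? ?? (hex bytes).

MEM[0x04,0x0d,0x11,0x10] = bb 44 84 86

  after D0: wrote 7B at 0x02 = 6da119bb1ae37c
  after D1: wrote 2B at 0x10 = 8684
  after D2: wrote 6B at 0x02 = 84dd8684446d
  after D3: wrote 6B at 0x02 = 84446da119bb
  after D4: wrote 3B at 0x0c = 84446d
  after D5: wrote 3B at 0x04 = bb7c82
query mem[0x04]=0xbb, mem[0x0d]=0x44, mem[0x11]=0x84, mem[0x10]=0x86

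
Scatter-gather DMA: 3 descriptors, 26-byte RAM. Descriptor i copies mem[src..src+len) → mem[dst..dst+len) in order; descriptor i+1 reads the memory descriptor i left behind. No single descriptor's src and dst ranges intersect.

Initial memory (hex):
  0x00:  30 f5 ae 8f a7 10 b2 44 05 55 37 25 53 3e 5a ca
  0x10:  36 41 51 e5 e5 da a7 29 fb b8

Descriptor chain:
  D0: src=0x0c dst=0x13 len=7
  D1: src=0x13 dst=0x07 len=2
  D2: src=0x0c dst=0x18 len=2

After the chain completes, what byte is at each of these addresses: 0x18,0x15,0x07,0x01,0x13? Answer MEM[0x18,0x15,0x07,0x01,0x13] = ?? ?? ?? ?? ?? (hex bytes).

  after D0: wrote 7B at 0x13 = 533e5aca364151
  after D1: wrote 2B at 0x07 = 533e
  after D2: wrote 2B at 0x18 = 533e
query mem[0x18]=0x53, mem[0x15]=0x5a, mem[0x07]=0x53, mem[0x01]=0xf5, mem[0x13]=0x53

MEM[0x18,0x15,0x07,0x01,0x13] = 53 5a 53 f5 53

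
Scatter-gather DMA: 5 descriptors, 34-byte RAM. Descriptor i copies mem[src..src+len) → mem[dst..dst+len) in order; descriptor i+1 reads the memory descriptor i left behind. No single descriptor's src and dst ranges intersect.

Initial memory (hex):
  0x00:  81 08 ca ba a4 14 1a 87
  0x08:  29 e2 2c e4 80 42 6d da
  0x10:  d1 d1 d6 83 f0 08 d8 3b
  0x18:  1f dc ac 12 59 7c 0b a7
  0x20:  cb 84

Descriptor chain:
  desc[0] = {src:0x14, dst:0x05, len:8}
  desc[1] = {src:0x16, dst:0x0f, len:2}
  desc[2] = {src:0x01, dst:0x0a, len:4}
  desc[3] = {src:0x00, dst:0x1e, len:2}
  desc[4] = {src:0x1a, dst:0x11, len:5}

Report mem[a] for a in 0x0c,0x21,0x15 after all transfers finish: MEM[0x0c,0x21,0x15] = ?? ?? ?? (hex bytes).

MEM[0x0c,0x21,0x15] = ba 84 81

  after D0: wrote 8B at 0x05 = f008d83b1fdcac12
  after D1: wrote 2B at 0x0f = d83b
  after D2: wrote 4B at 0x0a = 08cabaa4
  after D3: wrote 2B at 0x1e = 8108
  after D4: wrote 5B at 0x11 = ac12597c81
query mem[0x0c]=0xba, mem[0x21]=0x84, mem[0x15]=0x81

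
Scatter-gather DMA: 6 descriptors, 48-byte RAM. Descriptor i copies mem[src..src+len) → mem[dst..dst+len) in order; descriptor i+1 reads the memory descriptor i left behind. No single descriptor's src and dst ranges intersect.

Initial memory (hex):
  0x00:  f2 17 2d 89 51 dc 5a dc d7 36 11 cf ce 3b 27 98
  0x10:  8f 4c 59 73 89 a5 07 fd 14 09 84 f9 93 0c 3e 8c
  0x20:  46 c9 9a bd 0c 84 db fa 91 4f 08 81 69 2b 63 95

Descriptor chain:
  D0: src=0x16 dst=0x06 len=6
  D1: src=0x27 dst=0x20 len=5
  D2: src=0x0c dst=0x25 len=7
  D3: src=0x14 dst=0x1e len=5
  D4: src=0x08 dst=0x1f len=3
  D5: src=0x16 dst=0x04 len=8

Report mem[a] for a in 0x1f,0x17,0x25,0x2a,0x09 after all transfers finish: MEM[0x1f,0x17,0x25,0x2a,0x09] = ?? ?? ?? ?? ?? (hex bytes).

#0 dst[0x06+6] := {0x07,0xfd,0x14,0x09,0x84,0xf9}
#1 dst[0x20+5] := {0xfa,0x91,0x4f,0x08,0x81}
#2 dst[0x25+7] := {0xce,0x3b,0x27,0x98,0x8f,0x4c,0x59}
#3 dst[0x1e+5] := {0x89,0xa5,0x07,0xfd,0x14}
#4 dst[0x1f+3] := {0x14,0x09,0x84}
#5 dst[0x04+8] := {0x07,0xfd,0x14,0x09,0x84,0xf9,0x93,0x0c}
query mem[0x1f]=0x14, mem[0x17]=0xfd, mem[0x25]=0xce, mem[0x2a]=0x4c, mem[0x09]=0xf9

MEM[0x1f,0x17,0x25,0x2a,0x09] = 14 fd ce 4c f9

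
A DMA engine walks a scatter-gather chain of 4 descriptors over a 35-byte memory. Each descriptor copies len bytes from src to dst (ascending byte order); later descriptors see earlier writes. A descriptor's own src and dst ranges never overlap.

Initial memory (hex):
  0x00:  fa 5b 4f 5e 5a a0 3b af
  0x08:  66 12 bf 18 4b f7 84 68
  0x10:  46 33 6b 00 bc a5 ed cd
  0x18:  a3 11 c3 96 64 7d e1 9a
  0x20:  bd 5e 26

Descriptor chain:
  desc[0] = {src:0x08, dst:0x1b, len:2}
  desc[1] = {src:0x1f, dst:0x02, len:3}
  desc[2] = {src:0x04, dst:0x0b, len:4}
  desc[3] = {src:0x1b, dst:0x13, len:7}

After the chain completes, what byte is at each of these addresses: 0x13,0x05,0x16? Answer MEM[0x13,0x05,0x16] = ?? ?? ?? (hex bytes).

D0: mem[0x1b..0x1c] <- [66 12]
D1: mem[0x02..0x04] <- [9a bd 5e]
D2: mem[0x0b..0x0e] <- [5e a0 3b af]
D3: mem[0x13..0x19] <- [66 12 7d e1 9a bd 5e]
query mem[0x13]=0x66, mem[0x05]=0xa0, mem[0x16]=0xe1

MEM[0x13,0x05,0x16] = 66 a0 e1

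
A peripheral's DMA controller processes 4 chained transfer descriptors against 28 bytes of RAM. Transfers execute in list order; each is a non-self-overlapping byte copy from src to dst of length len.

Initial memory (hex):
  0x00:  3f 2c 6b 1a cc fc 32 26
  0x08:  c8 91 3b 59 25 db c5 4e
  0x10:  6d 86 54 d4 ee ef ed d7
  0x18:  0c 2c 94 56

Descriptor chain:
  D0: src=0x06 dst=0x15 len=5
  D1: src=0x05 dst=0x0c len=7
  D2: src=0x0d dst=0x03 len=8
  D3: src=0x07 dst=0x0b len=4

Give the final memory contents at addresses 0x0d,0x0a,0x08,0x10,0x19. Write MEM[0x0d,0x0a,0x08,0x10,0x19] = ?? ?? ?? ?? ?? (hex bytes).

MEM[0x0d,0x0a,0x08,0x10,0x19] = d4 ee 59 91 3b

#0 dst[0x15+5] := {0x32,0x26,0xc8,0x91,0x3b}
#1 dst[0x0c+7] := {0xfc,0x32,0x26,0xc8,0x91,0x3b,0x59}
#2 dst[0x03+8] := {0x32,0x26,0xc8,0x91,0x3b,0x59,0xd4,0xee}
#3 dst[0x0b+4] := {0x3b,0x59,0xd4,0xee}
query mem[0x0d]=0xd4, mem[0x0a]=0xee, mem[0x08]=0x59, mem[0x10]=0x91, mem[0x19]=0x3b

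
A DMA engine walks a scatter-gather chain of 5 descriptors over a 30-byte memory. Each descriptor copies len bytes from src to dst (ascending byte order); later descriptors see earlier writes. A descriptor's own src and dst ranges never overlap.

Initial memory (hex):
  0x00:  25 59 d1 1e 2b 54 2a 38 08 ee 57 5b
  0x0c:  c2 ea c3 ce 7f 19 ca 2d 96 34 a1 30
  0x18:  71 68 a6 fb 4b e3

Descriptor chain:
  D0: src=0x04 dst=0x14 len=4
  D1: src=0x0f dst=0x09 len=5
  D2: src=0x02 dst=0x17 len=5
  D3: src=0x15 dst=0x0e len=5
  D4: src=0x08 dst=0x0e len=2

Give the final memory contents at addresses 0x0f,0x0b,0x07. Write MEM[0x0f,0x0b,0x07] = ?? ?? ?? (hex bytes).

MEM[0x0f,0x0b,0x07] = ce 19 38

  after D0: wrote 4B at 0x14 = 2b542a38
  after D1: wrote 5B at 0x09 = ce7f19ca2d
  after D2: wrote 5B at 0x17 = d11e2b542a
  after D3: wrote 5B at 0x0e = 542ad11e2b
  after D4: wrote 2B at 0x0e = 08ce
query mem[0x0f]=0xce, mem[0x0b]=0x19, mem[0x07]=0x38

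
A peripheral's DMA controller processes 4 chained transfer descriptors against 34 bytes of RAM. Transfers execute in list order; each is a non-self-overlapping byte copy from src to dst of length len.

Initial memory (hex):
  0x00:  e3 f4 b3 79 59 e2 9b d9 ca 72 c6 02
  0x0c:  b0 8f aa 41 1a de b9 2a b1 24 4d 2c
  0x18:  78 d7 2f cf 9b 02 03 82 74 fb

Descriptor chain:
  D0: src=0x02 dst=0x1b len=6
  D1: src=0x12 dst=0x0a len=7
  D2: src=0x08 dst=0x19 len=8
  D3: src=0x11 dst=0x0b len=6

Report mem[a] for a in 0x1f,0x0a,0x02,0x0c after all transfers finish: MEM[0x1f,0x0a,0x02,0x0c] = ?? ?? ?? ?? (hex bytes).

#0 dst[0x1b+6] := {0xb3,0x79,0x59,0xe2,0x9b,0xd9}
#1 dst[0x0a+7] := {0xb9,0x2a,0xb1,0x24,0x4d,0x2c,0x78}
#2 dst[0x19+8] := {0xca,0x72,0xb9,0x2a,0xb1,0x24,0x4d,0x2c}
#3 dst[0x0b+6] := {0xde,0xb9,0x2a,0xb1,0x24,0x4d}
query mem[0x1f]=0x4d, mem[0x0a]=0xb9, mem[0x02]=0xb3, mem[0x0c]=0xb9

MEM[0x1f,0x0a,0x02,0x0c] = 4d b9 b3 b9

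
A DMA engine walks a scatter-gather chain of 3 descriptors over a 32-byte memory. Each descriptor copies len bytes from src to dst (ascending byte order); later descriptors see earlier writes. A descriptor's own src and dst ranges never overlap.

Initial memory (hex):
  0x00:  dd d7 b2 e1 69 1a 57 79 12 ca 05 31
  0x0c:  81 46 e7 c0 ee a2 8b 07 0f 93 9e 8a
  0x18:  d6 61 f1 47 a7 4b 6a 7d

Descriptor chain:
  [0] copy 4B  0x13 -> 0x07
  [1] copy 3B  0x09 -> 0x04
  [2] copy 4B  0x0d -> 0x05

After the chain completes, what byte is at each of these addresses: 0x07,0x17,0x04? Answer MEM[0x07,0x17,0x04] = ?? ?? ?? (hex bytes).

MEM[0x07,0x17,0x04] = c0 8a 93

#0 dst[0x07+4] := {0x07,0x0f,0x93,0x9e}
#1 dst[0x04+3] := {0x93,0x9e,0x31}
#2 dst[0x05+4] := {0x46,0xe7,0xc0,0xee}
query mem[0x07]=0xc0, mem[0x17]=0x8a, mem[0x04]=0x93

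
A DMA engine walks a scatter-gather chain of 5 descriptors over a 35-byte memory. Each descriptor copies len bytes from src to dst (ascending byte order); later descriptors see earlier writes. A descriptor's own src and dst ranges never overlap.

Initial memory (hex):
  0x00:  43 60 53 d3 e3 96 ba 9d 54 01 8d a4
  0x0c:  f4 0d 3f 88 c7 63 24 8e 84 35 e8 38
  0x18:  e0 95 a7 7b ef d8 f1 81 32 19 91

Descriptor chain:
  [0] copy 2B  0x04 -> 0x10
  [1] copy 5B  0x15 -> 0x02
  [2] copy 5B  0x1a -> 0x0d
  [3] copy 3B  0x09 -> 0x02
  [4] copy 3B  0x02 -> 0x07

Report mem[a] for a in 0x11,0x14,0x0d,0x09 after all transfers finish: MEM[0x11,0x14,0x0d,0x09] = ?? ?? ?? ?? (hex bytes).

#0 dst[0x10+2] := {0xe3,0x96}
#1 dst[0x02+5] := {0x35,0xe8,0x38,0xe0,0x95}
#2 dst[0x0d+5] := {0xa7,0x7b,0xef,0xd8,0xf1}
#3 dst[0x02+3] := {0x01,0x8d,0xa4}
#4 dst[0x07+3] := {0x01,0x8d,0xa4}
query mem[0x11]=0xf1, mem[0x14]=0x84, mem[0x0d]=0xa7, mem[0x09]=0xa4

MEM[0x11,0x14,0x0d,0x09] = f1 84 a7 a4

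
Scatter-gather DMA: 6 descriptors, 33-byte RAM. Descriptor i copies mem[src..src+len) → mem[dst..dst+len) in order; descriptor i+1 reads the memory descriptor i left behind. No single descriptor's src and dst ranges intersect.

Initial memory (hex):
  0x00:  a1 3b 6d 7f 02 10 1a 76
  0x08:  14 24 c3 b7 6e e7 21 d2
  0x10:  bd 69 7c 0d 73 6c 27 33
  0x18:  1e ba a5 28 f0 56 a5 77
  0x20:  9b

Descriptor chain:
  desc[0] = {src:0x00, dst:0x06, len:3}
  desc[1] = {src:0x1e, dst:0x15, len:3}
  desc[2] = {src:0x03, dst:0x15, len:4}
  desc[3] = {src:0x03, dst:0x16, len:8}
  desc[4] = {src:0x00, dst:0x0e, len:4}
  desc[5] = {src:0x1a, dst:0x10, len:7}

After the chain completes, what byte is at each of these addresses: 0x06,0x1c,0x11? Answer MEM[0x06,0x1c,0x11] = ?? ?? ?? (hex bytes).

MEM[0x06,0x1c,0x11] = a1 24 6d

#0 dst[0x06+3] := {0xa1,0x3b,0x6d}
#1 dst[0x15+3] := {0xa5,0x77,0x9b}
#2 dst[0x15+4] := {0x7f,0x02,0x10,0xa1}
#3 dst[0x16+8] := {0x7f,0x02,0x10,0xa1,0x3b,0x6d,0x24,0xc3}
#4 dst[0x0e+4] := {0xa1,0x3b,0x6d,0x7f}
#5 dst[0x10+7] := {0x3b,0x6d,0x24,0xc3,0xa5,0x77,0x9b}
query mem[0x06]=0xa1, mem[0x1c]=0x24, mem[0x11]=0x6d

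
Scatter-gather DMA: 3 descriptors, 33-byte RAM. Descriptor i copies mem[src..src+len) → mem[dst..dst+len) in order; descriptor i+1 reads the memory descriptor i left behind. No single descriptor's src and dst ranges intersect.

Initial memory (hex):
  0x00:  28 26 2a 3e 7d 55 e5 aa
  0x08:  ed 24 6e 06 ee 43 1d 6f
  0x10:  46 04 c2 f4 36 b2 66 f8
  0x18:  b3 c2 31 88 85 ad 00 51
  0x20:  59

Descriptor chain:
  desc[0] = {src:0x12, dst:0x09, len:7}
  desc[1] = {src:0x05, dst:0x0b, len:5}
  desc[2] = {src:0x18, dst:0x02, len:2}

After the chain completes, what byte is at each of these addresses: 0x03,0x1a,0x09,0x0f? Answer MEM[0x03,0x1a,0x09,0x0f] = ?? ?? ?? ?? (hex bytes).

MEM[0x03,0x1a,0x09,0x0f] = c2 31 c2 c2

D0: mem[0x09..0x0f] <- [c2 f4 36 b2 66 f8 b3]
D1: mem[0x0b..0x0f] <- [55 e5 aa ed c2]
D2: mem[0x02..0x03] <- [b3 c2]
query mem[0x03]=0xc2, mem[0x1a]=0x31, mem[0x09]=0xc2, mem[0x0f]=0xc2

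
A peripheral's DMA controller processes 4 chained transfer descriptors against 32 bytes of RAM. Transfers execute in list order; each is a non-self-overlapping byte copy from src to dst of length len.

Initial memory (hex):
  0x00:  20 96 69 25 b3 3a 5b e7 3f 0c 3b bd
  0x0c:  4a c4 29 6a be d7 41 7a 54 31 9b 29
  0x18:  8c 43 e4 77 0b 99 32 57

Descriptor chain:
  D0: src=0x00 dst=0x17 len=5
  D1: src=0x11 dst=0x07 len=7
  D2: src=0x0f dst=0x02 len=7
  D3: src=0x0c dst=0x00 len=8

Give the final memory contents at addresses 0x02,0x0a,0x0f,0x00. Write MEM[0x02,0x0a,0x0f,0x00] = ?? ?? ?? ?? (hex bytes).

MEM[0x02,0x0a,0x0f,0x00] = 29 54 6a 9b

  after D0: wrote 5B at 0x17 = 20966925b3
  after D1: wrote 7B at 0x07 = d7417a54319b20
  after D2: wrote 7B at 0x02 = 6abed7417a5431
  after D3: wrote 8B at 0x00 = 9b20296abed7417a
query mem[0x02]=0x29, mem[0x0a]=0x54, mem[0x0f]=0x6a, mem[0x00]=0x9b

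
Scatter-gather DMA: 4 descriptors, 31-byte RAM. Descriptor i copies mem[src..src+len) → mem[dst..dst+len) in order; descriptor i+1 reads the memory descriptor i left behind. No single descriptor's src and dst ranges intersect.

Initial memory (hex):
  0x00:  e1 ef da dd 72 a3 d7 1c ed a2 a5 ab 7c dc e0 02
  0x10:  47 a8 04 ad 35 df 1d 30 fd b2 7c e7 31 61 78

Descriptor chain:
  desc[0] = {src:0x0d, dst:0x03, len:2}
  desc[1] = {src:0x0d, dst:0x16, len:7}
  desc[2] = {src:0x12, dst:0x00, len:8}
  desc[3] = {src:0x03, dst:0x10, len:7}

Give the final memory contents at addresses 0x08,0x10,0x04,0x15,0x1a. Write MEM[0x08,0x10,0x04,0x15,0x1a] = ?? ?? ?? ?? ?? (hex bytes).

  after D0: wrote 2B at 0x03 = dce0
  after D1: wrote 7B at 0x16 = dce00247a804ad
  after D2: wrote 8B at 0x00 = 04ad35dfdce00247
  after D3: wrote 7B at 0x10 = dfdce00247eda2
query mem[0x08]=0xed, mem[0x10]=0xdf, mem[0x04]=0xdc, mem[0x15]=0xed, mem[0x1a]=0xa8

MEM[0x08,0x10,0x04,0x15,0x1a] = ed df dc ed a8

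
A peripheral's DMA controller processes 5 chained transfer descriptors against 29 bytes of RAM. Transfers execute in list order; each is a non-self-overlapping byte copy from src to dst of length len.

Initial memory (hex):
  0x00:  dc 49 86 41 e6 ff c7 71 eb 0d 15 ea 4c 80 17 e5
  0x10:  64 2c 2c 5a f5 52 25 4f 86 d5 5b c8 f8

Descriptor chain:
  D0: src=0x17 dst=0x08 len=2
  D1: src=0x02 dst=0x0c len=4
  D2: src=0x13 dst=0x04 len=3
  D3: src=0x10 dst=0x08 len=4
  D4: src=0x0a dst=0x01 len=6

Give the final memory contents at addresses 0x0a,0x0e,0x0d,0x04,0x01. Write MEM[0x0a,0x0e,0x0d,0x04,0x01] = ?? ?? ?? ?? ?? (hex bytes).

MEM[0x0a,0x0e,0x0d,0x04,0x01] = 2c e6 41 41 2c

  after D0: wrote 2B at 0x08 = 4f86
  after D1: wrote 4B at 0x0c = 8641e6ff
  after D2: wrote 3B at 0x04 = 5af552
  after D3: wrote 4B at 0x08 = 642c2c5a
  after D4: wrote 6B at 0x01 = 2c5a8641e6ff
query mem[0x0a]=0x2c, mem[0x0e]=0xe6, mem[0x0d]=0x41, mem[0x04]=0x41, mem[0x01]=0x2c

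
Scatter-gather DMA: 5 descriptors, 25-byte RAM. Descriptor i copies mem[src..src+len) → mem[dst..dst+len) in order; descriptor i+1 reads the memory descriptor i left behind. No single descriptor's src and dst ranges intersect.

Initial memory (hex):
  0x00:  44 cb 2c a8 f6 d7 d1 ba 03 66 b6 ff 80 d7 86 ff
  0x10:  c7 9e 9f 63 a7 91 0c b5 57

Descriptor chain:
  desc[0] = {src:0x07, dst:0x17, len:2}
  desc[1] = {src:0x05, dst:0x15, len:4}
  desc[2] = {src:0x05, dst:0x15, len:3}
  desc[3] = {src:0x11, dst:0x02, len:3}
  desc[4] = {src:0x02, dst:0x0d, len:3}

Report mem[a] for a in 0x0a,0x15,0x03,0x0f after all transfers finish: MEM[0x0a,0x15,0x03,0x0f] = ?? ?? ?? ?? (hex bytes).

#0 dst[0x17+2] := {0xba,0x03}
#1 dst[0x15+4] := {0xd7,0xd1,0xba,0x03}
#2 dst[0x15+3] := {0xd7,0xd1,0xba}
#3 dst[0x02+3] := {0x9e,0x9f,0x63}
#4 dst[0x0d+3] := {0x9e,0x9f,0x63}
query mem[0x0a]=0xb6, mem[0x15]=0xd7, mem[0x03]=0x9f, mem[0x0f]=0x63

MEM[0x0a,0x15,0x03,0x0f] = b6 d7 9f 63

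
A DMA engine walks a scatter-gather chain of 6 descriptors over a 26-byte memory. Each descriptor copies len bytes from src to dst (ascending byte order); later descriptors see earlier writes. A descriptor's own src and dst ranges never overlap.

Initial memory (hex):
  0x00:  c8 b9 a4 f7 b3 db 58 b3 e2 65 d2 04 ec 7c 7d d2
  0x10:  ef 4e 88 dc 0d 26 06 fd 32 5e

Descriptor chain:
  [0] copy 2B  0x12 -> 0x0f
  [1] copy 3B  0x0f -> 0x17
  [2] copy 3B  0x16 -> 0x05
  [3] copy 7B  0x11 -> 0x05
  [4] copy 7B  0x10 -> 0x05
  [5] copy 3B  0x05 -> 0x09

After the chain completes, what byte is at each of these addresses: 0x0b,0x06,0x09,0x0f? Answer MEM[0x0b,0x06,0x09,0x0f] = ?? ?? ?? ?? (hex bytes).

MEM[0x0b,0x06,0x09,0x0f] = 88 4e dc 88

  after D0: wrote 2B at 0x0f = 88dc
  after D1: wrote 3B at 0x17 = 88dc4e
  after D2: wrote 3B at 0x05 = 0688dc
  after D3: wrote 7B at 0x05 = 4e88dc0d260688
  after D4: wrote 7B at 0x05 = dc4e88dc0d2606
  after D5: wrote 3B at 0x09 = dc4e88
query mem[0x0b]=0x88, mem[0x06]=0x4e, mem[0x09]=0xdc, mem[0x0f]=0x88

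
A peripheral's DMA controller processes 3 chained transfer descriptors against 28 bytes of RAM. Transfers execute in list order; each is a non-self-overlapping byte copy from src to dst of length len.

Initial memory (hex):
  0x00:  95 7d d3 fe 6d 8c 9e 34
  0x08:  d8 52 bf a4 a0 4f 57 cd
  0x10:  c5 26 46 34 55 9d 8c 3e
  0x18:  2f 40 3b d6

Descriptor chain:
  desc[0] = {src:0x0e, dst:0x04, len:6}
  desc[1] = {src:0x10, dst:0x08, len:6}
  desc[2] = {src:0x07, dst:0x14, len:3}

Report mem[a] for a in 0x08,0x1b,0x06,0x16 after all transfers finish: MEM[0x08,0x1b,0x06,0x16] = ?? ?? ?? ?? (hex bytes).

MEM[0x08,0x1b,0x06,0x16] = c5 d6 c5 26

  after D0: wrote 6B at 0x04 = 57cdc5264634
  after D1: wrote 6B at 0x08 = c5264634559d
  after D2: wrote 3B at 0x14 = 26c526
query mem[0x08]=0xc5, mem[0x1b]=0xd6, mem[0x06]=0xc5, mem[0x16]=0x26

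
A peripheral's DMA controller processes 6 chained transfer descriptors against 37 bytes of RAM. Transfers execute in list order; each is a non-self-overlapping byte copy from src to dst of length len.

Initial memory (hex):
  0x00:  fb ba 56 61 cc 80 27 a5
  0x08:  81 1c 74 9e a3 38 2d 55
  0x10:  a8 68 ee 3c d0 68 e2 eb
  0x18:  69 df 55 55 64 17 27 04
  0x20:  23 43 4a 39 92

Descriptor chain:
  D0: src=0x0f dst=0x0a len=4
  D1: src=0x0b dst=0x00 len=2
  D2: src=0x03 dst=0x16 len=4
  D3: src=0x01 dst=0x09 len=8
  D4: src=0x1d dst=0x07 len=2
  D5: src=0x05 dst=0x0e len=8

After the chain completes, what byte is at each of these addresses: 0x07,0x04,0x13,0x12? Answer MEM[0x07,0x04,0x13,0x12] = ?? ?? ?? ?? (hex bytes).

MEM[0x07,0x04,0x13,0x12] = 17 cc 56 68

  after D0: wrote 4B at 0x0a = 55a868ee
  after D1: wrote 2B at 0x00 = a868
  after D2: wrote 4B at 0x16 = 61cc8027
  after D3: wrote 8B at 0x09 = 685661cc8027a581
  after D4: wrote 2B at 0x07 = 1727
  after D5: wrote 8B at 0x0e = 80271727685661cc
query mem[0x07]=0x17, mem[0x04]=0xcc, mem[0x13]=0x56, mem[0x12]=0x68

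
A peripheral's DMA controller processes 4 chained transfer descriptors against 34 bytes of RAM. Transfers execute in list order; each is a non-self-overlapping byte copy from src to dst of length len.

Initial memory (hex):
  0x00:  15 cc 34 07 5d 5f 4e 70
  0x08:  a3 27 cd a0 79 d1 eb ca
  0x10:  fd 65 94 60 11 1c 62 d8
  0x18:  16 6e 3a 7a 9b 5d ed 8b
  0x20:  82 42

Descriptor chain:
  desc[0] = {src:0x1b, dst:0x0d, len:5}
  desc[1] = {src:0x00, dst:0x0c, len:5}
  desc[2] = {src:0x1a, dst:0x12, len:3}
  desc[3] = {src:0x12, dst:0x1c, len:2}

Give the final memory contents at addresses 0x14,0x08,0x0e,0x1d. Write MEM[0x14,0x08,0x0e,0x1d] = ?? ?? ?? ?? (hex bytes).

D0: mem[0x0d..0x11] <- [7a 9b 5d ed 8b]
D1: mem[0x0c..0x10] <- [15 cc 34 07 5d]
D2: mem[0x12..0x14] <- [3a 7a 9b]
D3: mem[0x1c..0x1d] <- [3a 7a]
query mem[0x14]=0x9b, mem[0x08]=0xa3, mem[0x0e]=0x34, mem[0x1d]=0x7a

MEM[0x14,0x08,0x0e,0x1d] = 9b a3 34 7a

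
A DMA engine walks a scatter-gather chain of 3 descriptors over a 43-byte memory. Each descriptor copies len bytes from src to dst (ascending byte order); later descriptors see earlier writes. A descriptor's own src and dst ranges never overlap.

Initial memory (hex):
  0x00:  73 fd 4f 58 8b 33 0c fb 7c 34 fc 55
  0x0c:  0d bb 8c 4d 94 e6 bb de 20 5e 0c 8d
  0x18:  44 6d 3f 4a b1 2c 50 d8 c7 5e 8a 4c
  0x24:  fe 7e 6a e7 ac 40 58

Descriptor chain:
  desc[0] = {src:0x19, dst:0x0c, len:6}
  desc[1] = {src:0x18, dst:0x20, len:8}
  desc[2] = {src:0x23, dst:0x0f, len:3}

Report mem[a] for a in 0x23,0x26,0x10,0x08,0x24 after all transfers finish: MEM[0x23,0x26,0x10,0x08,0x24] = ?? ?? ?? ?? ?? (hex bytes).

MEM[0x23,0x26,0x10,0x08,0x24] = 4a 50 b1 7c b1

#0 dst[0x0c+6] := {0x6d,0x3f,0x4a,0xb1,0x2c,0x50}
#1 dst[0x20+8] := {0x44,0x6d,0x3f,0x4a,0xb1,0x2c,0x50,0xd8}
#2 dst[0x0f+3] := {0x4a,0xb1,0x2c}
query mem[0x23]=0x4a, mem[0x26]=0x50, mem[0x10]=0xb1, mem[0x08]=0x7c, mem[0x24]=0xb1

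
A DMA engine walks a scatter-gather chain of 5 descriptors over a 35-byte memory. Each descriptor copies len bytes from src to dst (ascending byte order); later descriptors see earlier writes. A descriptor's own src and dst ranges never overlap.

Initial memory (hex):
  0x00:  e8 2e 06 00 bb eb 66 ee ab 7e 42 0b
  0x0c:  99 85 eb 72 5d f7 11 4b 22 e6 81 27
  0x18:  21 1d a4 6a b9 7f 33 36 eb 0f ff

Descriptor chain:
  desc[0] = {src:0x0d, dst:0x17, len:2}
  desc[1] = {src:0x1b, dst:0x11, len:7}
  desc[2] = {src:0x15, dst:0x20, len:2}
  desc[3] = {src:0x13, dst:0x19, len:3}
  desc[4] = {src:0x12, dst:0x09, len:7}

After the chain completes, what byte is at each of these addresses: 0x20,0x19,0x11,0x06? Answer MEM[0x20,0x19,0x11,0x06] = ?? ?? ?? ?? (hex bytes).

  after D0: wrote 2B at 0x17 = 85eb
  after D1: wrote 7B at 0x11 = 6ab97f3336eb0f
  after D2: wrote 2B at 0x20 = 36eb
  after D3: wrote 3B at 0x19 = 7f3336
  after D4: wrote 7B at 0x09 = b97f3336eb0feb
query mem[0x20]=0x36, mem[0x19]=0x7f, mem[0x11]=0x6a, mem[0x06]=0x66

MEM[0x20,0x19,0x11,0x06] = 36 7f 6a 66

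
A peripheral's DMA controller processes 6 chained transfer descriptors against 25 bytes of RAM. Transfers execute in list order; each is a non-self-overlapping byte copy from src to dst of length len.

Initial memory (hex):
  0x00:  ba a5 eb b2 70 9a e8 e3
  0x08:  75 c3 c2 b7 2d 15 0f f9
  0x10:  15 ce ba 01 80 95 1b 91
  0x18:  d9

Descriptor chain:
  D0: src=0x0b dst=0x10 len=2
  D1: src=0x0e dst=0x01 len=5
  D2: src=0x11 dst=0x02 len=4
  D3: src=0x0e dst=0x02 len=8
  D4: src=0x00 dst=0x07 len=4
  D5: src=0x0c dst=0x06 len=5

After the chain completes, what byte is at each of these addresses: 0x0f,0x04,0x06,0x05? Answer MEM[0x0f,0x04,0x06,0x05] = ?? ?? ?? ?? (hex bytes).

MEM[0x0f,0x04,0x06,0x05] = f9 b7 2d 2d

#0 dst[0x10+2] := {0xb7,0x2d}
#1 dst[0x01+5] := {0x0f,0xf9,0xb7,0x2d,0xba}
#2 dst[0x02+4] := {0x2d,0xba,0x01,0x80}
#3 dst[0x02+8] := {0x0f,0xf9,0xb7,0x2d,0xba,0x01,0x80,0x95}
#4 dst[0x07+4] := {0xba,0x0f,0x0f,0xf9}
#5 dst[0x06+5] := {0x2d,0x15,0x0f,0xf9,0xb7}
query mem[0x0f]=0xf9, mem[0x04]=0xb7, mem[0x06]=0x2d, mem[0x05]=0x2d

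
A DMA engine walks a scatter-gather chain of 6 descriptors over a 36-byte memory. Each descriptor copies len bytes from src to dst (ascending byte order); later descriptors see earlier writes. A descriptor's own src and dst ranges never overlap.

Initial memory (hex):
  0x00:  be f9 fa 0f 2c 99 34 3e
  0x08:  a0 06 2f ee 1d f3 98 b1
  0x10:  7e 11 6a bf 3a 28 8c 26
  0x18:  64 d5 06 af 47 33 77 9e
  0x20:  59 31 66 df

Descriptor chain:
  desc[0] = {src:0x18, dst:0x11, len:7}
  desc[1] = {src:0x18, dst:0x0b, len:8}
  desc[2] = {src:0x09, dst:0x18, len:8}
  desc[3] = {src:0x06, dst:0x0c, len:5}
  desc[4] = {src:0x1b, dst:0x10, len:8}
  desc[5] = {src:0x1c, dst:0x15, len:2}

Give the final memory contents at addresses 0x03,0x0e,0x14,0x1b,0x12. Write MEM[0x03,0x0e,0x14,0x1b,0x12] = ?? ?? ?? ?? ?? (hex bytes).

#0 dst[0x11+7] := {0x64,0xd5,0x06,0xaf,0x47,0x33,0x77}
#1 dst[0x0b+8] := {0x64,0xd5,0x06,0xaf,0x47,0x33,0x77,0x9e}
#2 dst[0x18+8] := {0x06,0x2f,0x64,0xd5,0x06,0xaf,0x47,0x33}
#3 dst[0x0c+5] := {0x34,0x3e,0xa0,0x06,0x2f}
#4 dst[0x10+8] := {0xd5,0x06,0xaf,0x47,0x33,0x59,0x31,0x66}
#5 dst[0x15+2] := {0x06,0xaf}
query mem[0x03]=0x0f, mem[0x0e]=0xa0, mem[0x14]=0x33, mem[0x1b]=0xd5, mem[0x12]=0xaf

MEM[0x03,0x0e,0x14,0x1b,0x12] = 0f a0 33 d5 af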